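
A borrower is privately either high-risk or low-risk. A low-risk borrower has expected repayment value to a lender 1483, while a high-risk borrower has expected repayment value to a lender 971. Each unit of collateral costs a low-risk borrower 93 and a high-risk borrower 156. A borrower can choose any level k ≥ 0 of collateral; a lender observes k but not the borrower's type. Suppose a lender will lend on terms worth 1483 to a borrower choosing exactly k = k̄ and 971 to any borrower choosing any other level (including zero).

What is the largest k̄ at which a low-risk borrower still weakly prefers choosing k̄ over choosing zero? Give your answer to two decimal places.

Choosing k̄ yields the low-risk type 1483 − 93·k̄; choosing zero yields 971.
The low-risk type is indifferent at 1483 − 93·k̄ = 971, i.e. k̄ = (1483 − 971) / 93 ≈ 5.51.
For any k̄ above 5.51 the low-risk type would rather pool at zero, so separation collapses.

5.51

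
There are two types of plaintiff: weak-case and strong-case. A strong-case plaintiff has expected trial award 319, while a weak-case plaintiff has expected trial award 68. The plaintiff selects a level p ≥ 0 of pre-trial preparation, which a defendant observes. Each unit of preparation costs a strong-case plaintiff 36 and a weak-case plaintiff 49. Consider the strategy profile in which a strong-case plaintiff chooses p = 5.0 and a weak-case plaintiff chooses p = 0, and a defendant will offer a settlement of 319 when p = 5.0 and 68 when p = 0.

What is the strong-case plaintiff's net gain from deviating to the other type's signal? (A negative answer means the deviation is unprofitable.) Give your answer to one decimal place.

-71.0

Playing p = 5.0 the strong-case plaintiff receives 319 − 36 × 5.0 = 139.
Deviating to p = 0 yields 68 instead.
Gain from deviating: 68 − 139 = -71.0.
The gain is negative, so the strong-case type's incentive-compatibility constraint is satisfied.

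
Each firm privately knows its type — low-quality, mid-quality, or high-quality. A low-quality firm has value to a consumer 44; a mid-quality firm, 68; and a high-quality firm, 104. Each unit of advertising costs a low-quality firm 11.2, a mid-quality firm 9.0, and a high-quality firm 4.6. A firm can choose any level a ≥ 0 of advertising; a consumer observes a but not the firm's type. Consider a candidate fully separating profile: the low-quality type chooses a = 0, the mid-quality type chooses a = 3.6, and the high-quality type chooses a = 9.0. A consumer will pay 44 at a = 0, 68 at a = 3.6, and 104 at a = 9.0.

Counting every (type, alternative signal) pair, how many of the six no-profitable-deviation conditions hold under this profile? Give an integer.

Low-quality (own payoff 44): to a=3.6 gives 68 − 11.2×3.6 = 27.68 → no gain ✓; to a=9.0 gives 104 − 11.2×9.0 = 3.2 → no gain ✓.
High-quality (own payoff 104 − 4.6×9.0 = 62.6): to a=0 gives 44 → no gain ✓; to a=3.6 gives 68 − 4.6×3.6 = 51.44 → no gain ✓.
Mid-quality (own payoff 68 − 9.0×3.6 = 35.6): to a=0 gives 44 → profitable ✗; to a=9.0 gives 104 − 9.0×9.0 = 23 → no gain ✓.
5 of the 6 constraints hold; not an equilibrium.

5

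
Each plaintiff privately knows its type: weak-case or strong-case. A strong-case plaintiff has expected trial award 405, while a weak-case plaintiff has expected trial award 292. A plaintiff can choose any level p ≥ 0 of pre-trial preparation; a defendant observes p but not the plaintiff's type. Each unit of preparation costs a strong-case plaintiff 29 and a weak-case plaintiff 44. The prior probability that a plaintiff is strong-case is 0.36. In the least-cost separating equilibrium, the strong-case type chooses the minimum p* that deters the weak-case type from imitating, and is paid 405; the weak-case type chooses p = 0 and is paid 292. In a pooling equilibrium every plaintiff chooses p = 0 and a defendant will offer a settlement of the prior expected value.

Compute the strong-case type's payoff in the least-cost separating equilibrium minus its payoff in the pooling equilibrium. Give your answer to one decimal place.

Least-cost separating signal: p* solves 292 = 405 − 44·p*, so p* = (405 − 292)/44 ≈ 2.5682.
Strong-case type's separating payoff: 405 − 29 × p* = 405 − 29 × (405 − 292)/44 = 405 − 3277/44 ≈ 330.523.
Pooling payoff: 0.36 × 405 + 0.64 × 292 = 332.68.
Difference: 330.523 − 332.68 = -2.157, i.e. -2.2 to one decimal place.
The strong-case type would prefer the pooling outcome.

-2.2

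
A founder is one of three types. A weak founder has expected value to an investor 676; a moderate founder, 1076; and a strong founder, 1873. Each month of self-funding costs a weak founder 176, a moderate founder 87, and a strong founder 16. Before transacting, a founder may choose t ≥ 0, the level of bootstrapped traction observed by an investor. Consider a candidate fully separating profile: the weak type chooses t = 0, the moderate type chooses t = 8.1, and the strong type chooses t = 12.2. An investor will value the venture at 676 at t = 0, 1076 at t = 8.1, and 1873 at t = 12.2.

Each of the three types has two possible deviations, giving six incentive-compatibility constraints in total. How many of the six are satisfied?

Weak (own payoff 676): to t=8.1 gives 1076 − 176×8.1 = -349.6 → no gain ✓; to t=12.2 gives 1873 − 176×12.2 = -274.2 → no gain ✓.
Moderate (own payoff 1076 − 87×8.1 = 371.3): to t=0 gives 676 → profitable ✗; to t=12.2 gives 1873 − 87×12.2 = 811.6 → profitable ✗.
Strong (own payoff 1873 − 16×12.2 = 1677.8): to t=0 gives 676 → no gain ✓; to t=8.1 gives 1076 − 16×8.1 = 946.4 → no gain ✓.
4 of the 6 constraints hold; not an equilibrium.

4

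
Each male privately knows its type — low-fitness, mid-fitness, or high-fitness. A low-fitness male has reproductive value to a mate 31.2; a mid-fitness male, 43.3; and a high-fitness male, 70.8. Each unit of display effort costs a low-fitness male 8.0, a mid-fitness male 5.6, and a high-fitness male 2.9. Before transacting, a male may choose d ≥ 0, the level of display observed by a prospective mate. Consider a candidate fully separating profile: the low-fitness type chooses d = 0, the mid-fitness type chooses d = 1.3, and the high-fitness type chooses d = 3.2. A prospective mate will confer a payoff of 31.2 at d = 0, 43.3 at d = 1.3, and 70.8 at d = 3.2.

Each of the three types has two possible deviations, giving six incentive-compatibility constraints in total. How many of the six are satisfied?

3

Mid-fitness (own payoff 43.3 − 5.6×1.3 = 36.02): to d=0 gives 31.2 → no gain ✓; to d=3.2 gives 70.8 − 5.6×3.2 = 52.88 → profitable ✗.
High-fitness (own payoff 70.8 − 2.9×3.2 = 61.52): to d=0 gives 31.2 → no gain ✓; to d=1.3 gives 43.3 − 2.9×1.3 = 39.53 → no gain ✓.
Low-fitness (own payoff 31.2): to d=1.3 gives 43.3 − 8.0×1.3 = 32.9 → profitable ✗; to d=3.2 gives 70.8 − 8.0×3.2 = 45.2 → profitable ✗.
3 of the 6 constraints hold; not an equilibrium.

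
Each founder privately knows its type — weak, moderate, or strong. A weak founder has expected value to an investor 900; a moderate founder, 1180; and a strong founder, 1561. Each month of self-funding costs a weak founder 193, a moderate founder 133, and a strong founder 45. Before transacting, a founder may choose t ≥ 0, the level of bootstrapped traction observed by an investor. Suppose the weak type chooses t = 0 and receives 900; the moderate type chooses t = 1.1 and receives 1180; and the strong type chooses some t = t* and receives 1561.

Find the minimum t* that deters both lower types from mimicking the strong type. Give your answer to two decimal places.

Weak type (on-path payoff 900) won't mimic when 900 ≥ 1561 − 193·t*, i.e. t* ≥ 3.42.
Moderate type (on-path payoff 1180 − 133×1.1 = 1033.7) won't mimic when 1033.7 ≥ 1561 − 133·t*, i.e. t* ≥ 3.96.
Both must hold, so t* = max(3.42, 3.96) = 3.96. The moderate type's constraint binds.

3.96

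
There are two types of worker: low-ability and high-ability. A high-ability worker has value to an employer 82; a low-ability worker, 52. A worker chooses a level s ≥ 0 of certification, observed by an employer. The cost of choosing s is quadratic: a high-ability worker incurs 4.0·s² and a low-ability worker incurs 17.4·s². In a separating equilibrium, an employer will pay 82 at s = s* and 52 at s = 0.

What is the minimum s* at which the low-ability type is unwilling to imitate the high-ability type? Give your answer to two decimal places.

1.31

The low-ability type at s = 0 receives 52; imitating at s* yields 82 − 17.4·s*².
Indifference: 52 = 82 − 17.4·s*², so s*² = (82 − 52) / 17.4 ≈ 1.7241.
s* = √1.7241 ≈ 1.31.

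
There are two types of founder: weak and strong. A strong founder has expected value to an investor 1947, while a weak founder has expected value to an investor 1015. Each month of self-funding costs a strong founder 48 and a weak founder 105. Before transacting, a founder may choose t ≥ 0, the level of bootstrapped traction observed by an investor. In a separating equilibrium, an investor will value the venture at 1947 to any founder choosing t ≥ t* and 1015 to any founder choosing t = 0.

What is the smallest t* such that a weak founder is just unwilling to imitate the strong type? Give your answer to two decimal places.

A weak founder choosing t = 0 receives 1015.
Imitating at t* instead would pay 1947 at cost 105·t*, netting 1947 − 105·t*.
Indifference: 1015 = 1947 − 105·t*, so t* = (1947 − 1015) / 105 ≈ 8.88.
This is the weak type's binding incentive-compatibility constraint; any t ≥ 8.88 sustains separation on that side.

8.88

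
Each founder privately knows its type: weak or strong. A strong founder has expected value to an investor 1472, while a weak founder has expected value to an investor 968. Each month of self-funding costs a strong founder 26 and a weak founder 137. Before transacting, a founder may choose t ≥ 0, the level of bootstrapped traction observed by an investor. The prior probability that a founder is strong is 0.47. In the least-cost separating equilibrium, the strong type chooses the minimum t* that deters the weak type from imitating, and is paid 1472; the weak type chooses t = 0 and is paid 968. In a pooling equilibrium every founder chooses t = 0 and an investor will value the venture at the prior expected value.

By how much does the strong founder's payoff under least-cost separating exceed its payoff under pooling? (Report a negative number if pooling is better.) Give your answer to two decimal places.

Least-cost separating signal: t* solves 968 = 1472 − 137·t*, so t* = (1472 − 968)/137 ≈ 3.6788.
Strong type's separating payoff: 1472 − 26 × t* = 1472 − 26 × (1472 − 968)/137 = 1472 − 13104/137 ≈ 1376.3504.
Pooling payoff: 0.47 × 1472 + 0.53 × 968 = 1204.88.
Difference: 1376.3504 − 1204.88 = 171.4704, i.e. 171.47 to two decimal places.
The strong type prefers to separate.

171.47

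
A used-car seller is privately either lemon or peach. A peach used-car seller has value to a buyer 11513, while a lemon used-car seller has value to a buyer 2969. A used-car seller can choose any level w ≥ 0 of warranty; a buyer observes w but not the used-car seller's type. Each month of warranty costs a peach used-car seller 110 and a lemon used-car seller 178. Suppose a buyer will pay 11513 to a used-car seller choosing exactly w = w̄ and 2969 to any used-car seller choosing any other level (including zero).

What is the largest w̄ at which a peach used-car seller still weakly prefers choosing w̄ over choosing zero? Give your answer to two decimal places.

Choosing w̄ yields the peach type 11513 − 110·w̄; choosing zero yields 2969.
The peach type is indifferent at 11513 − 110·w̄ = 2969, i.e. w̄ = (11513 − 2969) / 110 ≈ 77.67.
For any w̄ above 77.67 the peach type would rather pool at zero, so separation collapses.

77.67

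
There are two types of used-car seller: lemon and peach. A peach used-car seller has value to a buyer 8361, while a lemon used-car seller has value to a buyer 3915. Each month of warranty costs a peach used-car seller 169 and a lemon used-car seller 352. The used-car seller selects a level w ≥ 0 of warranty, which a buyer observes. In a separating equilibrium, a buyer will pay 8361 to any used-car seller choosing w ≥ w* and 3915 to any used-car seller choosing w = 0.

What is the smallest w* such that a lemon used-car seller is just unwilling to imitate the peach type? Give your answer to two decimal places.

12.63

A lemon used-car seller choosing w = 0 receives 3915.
Imitating at w* instead would pay 8361 at cost 352·w*, netting 8361 − 352·w*.
Indifference: 3915 = 8361 − 352·w*, so w* = (8361 − 3915) / 352 ≈ 12.63.
This is the lemon type's binding incentive-compatibility constraint; any w ≥ 12.63 sustains separation on that side.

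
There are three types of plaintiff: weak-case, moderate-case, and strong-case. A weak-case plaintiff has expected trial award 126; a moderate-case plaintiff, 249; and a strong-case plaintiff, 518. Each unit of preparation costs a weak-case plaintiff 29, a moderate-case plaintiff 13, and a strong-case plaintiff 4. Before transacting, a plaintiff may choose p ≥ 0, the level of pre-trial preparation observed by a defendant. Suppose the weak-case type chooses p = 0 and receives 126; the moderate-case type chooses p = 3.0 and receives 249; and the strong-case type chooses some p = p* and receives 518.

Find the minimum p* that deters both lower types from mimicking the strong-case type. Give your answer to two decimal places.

23.69

Moderate-case type (on-path payoff 249 − 13×3.0 = 210) won't mimic when 210 ≥ 518 − 13·p*, i.e. p* ≥ 23.69.
Weak-case type (on-path payoff 126) won't mimic when 126 ≥ 518 − 29·p*, i.e. p* ≥ 13.52.
Both must hold, so p* = max(13.52, 23.69) = 23.69. The moderate-case type's constraint binds.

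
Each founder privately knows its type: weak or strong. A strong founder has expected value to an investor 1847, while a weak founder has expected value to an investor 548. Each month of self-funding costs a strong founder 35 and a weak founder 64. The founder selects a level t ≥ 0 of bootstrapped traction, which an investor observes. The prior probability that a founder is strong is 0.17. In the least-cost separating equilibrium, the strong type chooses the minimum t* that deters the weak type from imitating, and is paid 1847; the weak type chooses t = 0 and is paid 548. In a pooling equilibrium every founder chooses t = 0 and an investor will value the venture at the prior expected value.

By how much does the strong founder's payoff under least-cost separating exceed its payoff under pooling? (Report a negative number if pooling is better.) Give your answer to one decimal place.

367.8

Least-cost separating signal: t* solves 548 = 1847 − 64·t*, so t* = (1847 − 548)/64 ≈ 20.2969.
Strong type's separating payoff: 1847 − 35 × t* = 1847 − 35 × (1847 − 548)/64 = 1847 − 45465/64 ≈ 1136.609.
Pooling payoff: 0.17 × 1847 + 0.83 × 548 = 768.83.
Difference: 1136.609 − 768.83 = 367.779, i.e. 367.8 to one decimal place.
The strong type prefers to separate.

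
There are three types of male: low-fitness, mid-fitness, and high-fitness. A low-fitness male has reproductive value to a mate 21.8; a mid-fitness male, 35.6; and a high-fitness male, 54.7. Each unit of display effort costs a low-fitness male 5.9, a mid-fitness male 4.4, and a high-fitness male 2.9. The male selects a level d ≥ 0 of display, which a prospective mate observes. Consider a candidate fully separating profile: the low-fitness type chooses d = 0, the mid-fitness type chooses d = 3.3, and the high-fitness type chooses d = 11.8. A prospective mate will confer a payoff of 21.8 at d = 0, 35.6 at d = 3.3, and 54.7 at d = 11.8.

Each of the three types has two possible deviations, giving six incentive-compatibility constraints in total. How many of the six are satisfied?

Low-fitness (own payoff 21.8): to d=3.3 gives 35.6 − 5.9×3.3 = 16.13 → no gain ✓; to d=11.8 gives 54.7 − 5.9×11.8 = -14.92 → no gain ✓.
Mid-fitness (own payoff 35.6 − 4.4×3.3 = 21.08): to d=0 gives 21.8 → profitable ✗; to d=11.8 gives 54.7 − 4.4×11.8 = 2.78 → no gain ✓.
High-fitness (own payoff 54.7 − 2.9×11.8 = 20.48): to d=0 gives 21.8 → profitable ✗; to d=3.3 gives 35.6 − 2.9×3.3 = 26.03 → profitable ✗.
3 of the 6 constraints hold; not an equilibrium.

3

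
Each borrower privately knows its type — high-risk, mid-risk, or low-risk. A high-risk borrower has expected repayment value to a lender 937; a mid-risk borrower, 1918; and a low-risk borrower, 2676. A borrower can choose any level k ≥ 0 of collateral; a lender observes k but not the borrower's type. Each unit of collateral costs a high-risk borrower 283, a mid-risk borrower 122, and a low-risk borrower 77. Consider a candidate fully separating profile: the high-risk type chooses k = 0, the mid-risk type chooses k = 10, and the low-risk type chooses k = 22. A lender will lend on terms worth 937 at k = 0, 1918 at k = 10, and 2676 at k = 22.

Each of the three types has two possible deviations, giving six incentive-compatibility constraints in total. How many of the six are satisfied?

4

Mid-risk (own payoff 1918 − 122×10 = 698): to k=0 gives 937 → profitable ✗; to k=22 gives 2676 − 122×22 = -8 → no gain ✓.
Low-risk (own payoff 2676 − 77×22 = 982): to k=0 gives 937 → no gain ✓; to k=10 gives 1918 − 77×10 = 1148 → profitable ✗.
High-risk (own payoff 937): to k=10 gives 1918 − 283×10 = -912 → no gain ✓; to k=22 gives 2676 − 283×22 = -3550 → no gain ✓.
4 of the 6 constraints hold; not an equilibrium.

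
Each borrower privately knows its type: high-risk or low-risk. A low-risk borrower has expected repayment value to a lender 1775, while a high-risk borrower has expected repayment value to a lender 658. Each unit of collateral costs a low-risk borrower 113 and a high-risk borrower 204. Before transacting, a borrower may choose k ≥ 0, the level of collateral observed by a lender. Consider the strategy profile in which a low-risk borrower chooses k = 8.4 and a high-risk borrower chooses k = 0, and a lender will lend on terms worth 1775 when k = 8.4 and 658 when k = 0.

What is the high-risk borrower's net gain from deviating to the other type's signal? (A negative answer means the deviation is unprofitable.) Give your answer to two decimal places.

Playing k = 0 the high-risk borrower receives 658.
Deviating to k = 8.4 brings payment 1775 at cost 204 × 8.4 = 1713.6, netting 61.4.
Gain from deviating: 61.4 − 658 = -596.60.
The gain is negative, so the high-risk type's incentive-compatibility constraint is satisfied.

-596.60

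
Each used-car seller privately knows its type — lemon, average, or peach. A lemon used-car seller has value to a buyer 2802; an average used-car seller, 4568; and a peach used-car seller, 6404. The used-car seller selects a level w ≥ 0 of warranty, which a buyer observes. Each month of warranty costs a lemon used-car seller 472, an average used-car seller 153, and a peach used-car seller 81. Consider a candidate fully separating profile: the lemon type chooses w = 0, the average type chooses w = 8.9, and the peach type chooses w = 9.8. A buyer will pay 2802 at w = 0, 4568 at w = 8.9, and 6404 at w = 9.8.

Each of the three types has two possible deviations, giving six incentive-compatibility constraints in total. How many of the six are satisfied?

5

Average (own payoff 4568 − 153×8.9 = 3206.3): to w=0 gives 2802 → no gain ✓; to w=9.8 gives 6404 − 153×9.8 = 4904.6 → profitable ✗.
Peach (own payoff 6404 − 81×9.8 = 5610.2): to w=0 gives 2802 → no gain ✓; to w=8.9 gives 4568 − 81×8.9 = 3847.1 → no gain ✓.
Lemon (own payoff 2802): to w=8.9 gives 4568 − 472×8.9 = 367.2 → no gain ✓; to w=9.8 gives 6404 − 472×9.8 = 1778.4 → no gain ✓.
5 of the 6 constraints hold; not an equilibrium.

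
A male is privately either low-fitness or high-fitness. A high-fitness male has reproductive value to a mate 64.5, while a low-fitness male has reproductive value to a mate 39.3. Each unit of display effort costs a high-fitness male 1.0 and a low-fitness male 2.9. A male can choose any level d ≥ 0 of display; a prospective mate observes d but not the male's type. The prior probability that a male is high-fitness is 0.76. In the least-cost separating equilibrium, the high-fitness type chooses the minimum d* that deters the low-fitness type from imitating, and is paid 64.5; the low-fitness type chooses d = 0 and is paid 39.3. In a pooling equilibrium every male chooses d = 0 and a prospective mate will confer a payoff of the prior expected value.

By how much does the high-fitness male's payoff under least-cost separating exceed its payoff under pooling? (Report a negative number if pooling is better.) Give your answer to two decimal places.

-2.64

Least-cost separating signal: d* solves 39.3 = 64.5 − 2.9·d*, so d* = (64.5 − 39.3)/2.9 ≈ 8.6897.
High-fitness type's separating payoff: 64.5 − 1.0 × d* = 64.5 − 1.0 × (64.5 − 39.3)/2.9 = 64.5 − 25.2/2.9 ≈ 55.8103.
Pooling payoff: 0.76 × 64.5 + 0.24 × 39.3 = 58.452.
Difference: 55.8103 − 58.452 = -2.6417, i.e. -2.64 to two decimal places.
The high-fitness type would prefer the pooling outcome.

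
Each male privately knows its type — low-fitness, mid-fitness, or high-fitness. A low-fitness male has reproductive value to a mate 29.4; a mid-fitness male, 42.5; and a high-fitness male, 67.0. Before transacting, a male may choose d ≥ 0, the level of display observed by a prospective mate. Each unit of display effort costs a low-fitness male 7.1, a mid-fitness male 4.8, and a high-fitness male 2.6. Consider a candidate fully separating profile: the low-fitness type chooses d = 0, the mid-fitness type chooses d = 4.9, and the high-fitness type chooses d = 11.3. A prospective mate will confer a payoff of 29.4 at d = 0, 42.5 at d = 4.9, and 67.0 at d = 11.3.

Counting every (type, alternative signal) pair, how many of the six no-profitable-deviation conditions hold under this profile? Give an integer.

5

Low-fitness (own payoff 29.4): to d=4.9 gives 42.5 − 7.1×4.9 = 7.71 → no gain ✓; to d=11.3 gives 67.0 − 7.1×11.3 = -13.23 → no gain ✓.
High-fitness (own payoff 67.0 − 2.6×11.3 = 37.62): to d=0 gives 29.4 → no gain ✓; to d=4.9 gives 42.5 − 2.6×4.9 = 29.76 → no gain ✓.
Mid-fitness (own payoff 42.5 − 4.8×4.9 = 18.98): to d=0 gives 29.4 → profitable ✗; to d=11.3 gives 67.0 − 4.8×11.3 = 12.76 → no gain ✓.
5 of the 6 constraints hold; not an equilibrium.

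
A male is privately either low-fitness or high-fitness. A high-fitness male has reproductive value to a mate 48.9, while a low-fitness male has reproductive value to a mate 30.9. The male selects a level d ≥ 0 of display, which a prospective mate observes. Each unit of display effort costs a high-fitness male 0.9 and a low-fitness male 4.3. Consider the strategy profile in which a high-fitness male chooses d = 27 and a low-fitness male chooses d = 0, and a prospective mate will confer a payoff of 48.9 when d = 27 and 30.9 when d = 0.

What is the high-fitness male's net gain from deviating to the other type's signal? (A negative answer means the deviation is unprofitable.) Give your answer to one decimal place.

Playing d = 27 the high-fitness male receives 48.9 − 0.9 × 27 = 24.6.
Deviating to d = 0 yields 30.9 instead.
Gain from deviating: 30.9 − 24.6 = 6.3.
The gain is positive, so the high-fitness type's incentive-compatibility constraint is violated — this profile is not a separating equilibrium.

6.3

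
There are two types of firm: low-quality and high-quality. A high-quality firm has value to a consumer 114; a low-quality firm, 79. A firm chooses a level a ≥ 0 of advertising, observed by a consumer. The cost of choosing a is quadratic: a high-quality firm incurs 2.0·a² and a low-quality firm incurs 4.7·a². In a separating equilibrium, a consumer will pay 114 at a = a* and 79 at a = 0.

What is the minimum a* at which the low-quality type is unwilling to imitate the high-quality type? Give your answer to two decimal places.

2.73

The low-quality type at a = 0 receives 79; imitating at a* yields 114 − 4.7·a*².
Indifference: 79 = 114 − 4.7·a*², so a*² = (114 − 79) / 4.7 ≈ 7.4468.
a* = √7.4468 ≈ 2.73.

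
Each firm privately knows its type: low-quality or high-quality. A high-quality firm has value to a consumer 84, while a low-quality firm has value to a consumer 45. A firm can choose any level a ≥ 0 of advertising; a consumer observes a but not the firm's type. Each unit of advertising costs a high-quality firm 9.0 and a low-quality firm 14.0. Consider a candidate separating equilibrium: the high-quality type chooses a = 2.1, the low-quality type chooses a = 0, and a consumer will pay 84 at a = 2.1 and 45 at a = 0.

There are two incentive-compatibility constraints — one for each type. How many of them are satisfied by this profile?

High-quality type: signal → 84 − 9.0 × 2.1 = 65.1; deviate to 0 → 45. IC holds (65.1 ≥ 45).
Low-quality type: stay at 0 → 45; mimic → 84 − 14.0 × 2.1 = 54.6. IC fails (45 < 54.6).
1 of 2 constraints hold, so this profile is not an equilibrium.

1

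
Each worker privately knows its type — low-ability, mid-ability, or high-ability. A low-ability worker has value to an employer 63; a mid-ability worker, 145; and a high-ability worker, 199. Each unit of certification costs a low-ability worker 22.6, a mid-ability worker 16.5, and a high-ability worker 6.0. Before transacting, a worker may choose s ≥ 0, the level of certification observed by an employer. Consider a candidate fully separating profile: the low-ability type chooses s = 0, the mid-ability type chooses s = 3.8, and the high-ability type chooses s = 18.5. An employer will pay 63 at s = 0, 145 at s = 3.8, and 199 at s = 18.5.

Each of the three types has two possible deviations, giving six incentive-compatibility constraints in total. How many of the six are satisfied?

High-ability (own payoff 199 − 6.0×18.5 = 88): to s=0 gives 63 → no gain ✓; to s=3.8 gives 145 − 6.0×3.8 = 122.2 → profitable ✗.
Mid-ability (own payoff 145 − 16.5×3.8 = 82.3): to s=0 gives 63 → no gain ✓; to s=18.5 gives 199 − 16.5×18.5 = -106.25 → no gain ✓.
Low-ability (own payoff 63): to s=3.8 gives 145 − 22.6×3.8 = 59.12 → no gain ✓; to s=18.5 gives 199 − 22.6×18.5 = -219.1 → no gain ✓.
5 of the 6 constraints hold; not an equilibrium.

5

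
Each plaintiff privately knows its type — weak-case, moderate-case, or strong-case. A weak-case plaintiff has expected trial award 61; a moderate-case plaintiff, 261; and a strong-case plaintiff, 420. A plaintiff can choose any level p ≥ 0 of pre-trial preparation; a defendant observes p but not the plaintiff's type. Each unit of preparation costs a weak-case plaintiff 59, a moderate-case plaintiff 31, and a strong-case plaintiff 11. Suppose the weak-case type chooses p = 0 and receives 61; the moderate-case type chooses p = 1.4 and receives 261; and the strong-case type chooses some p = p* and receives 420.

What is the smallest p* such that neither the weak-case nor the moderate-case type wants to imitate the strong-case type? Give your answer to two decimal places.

6.53

Weak-case type (on-path payoff 61) won't mimic when 61 ≥ 420 − 59·p*, i.e. p* ≥ 6.08.
Moderate-case type (on-path payoff 261 − 31×1.4 = 217.6) won't mimic when 217.6 ≥ 420 − 31·p*, i.e. p* ≥ 6.53.
Both must hold, so p* = max(6.08, 6.53) = 6.53. The moderate-case type's constraint binds.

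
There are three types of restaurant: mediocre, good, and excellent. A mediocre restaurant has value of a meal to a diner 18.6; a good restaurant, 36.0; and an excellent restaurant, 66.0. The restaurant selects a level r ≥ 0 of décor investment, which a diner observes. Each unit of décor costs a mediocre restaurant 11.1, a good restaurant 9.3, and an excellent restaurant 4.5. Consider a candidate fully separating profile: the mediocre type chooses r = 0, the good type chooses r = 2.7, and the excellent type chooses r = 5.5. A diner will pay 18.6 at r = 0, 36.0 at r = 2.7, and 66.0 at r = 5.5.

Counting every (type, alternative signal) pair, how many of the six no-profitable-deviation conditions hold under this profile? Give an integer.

4

Mediocre (own payoff 18.6): to r=2.7 gives 36.0 − 11.1×2.7 = 6.03 → no gain ✓; to r=5.5 gives 66.0 − 11.1×5.5 = 4.95 → no gain ✓.
Excellent (own payoff 66.0 − 4.5×5.5 = 41.25): to r=0 gives 18.6 → no gain ✓; to r=2.7 gives 36.0 − 4.5×2.7 = 23.85 → no gain ✓.
Good (own payoff 36.0 − 9.3×2.7 = 10.89): to r=0 gives 18.6 → profitable ✗; to r=5.5 gives 66.0 − 9.3×5.5 = 14.85 → profitable ✗.
4 of the 6 constraints hold; not an equilibrium.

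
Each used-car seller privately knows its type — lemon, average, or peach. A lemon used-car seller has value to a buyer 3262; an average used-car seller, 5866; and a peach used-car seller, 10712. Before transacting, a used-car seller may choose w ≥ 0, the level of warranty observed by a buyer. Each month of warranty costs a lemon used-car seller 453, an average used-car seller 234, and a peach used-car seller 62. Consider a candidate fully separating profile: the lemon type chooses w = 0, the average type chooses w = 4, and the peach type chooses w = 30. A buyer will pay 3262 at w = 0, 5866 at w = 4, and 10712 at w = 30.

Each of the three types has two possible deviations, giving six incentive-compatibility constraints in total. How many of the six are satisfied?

5

Peach (own payoff 10712 − 62×30 = 8852): to w=0 gives 3262 → no gain ✓; to w=4 gives 5866 − 62×4 = 5618 → no gain ✓.
Average (own payoff 5866 − 234×4 = 4930): to w=0 gives 3262 → no gain ✓; to w=30 gives 10712 − 234×30 = 3692 → no gain ✓.
Lemon (own payoff 3262): to w=4 gives 5866 − 453×4 = 4054 → profitable ✗; to w=30 gives 10712 − 453×30 = -2878 → no gain ✓.
5 of the 6 constraints hold; not an equilibrium.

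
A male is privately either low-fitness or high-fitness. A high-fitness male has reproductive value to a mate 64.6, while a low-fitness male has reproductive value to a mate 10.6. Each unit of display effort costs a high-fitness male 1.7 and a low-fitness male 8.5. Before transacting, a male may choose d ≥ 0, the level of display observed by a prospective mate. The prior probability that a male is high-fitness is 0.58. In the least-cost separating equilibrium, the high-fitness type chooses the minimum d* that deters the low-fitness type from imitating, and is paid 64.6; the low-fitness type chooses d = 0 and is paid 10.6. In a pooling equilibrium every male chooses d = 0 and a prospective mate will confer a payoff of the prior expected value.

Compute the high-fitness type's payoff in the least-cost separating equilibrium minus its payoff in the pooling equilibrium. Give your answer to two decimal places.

11.88

Least-cost separating signal: d* solves 10.6 = 64.6 − 8.5·d*, so d* = (64.6 − 10.6)/8.5 ≈ 6.3529.
High-fitness type's separating payoff: 64.6 − 1.7 × d* = 64.6 − 1.7 × (64.6 − 10.6)/8.5 = 64.6 − 91.8/8.5 = 53.8.
Pooling payoff: 0.58 × 64.6 + 0.42 × 10.6 = 41.92.
Difference: 53.8 − 41.92 = 11.88.
The high-fitness type prefers to separate.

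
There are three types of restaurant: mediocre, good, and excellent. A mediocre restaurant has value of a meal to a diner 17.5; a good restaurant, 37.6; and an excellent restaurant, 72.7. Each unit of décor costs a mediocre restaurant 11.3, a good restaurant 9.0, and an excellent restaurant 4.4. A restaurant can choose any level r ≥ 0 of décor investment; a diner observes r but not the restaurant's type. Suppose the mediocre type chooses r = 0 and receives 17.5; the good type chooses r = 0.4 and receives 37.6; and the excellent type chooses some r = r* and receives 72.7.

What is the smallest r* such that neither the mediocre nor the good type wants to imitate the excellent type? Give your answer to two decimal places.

4.88

Mediocre type (on-path payoff 17.5) won't mimic when 17.5 ≥ 72.7 − 11.3·r*, i.e. r* ≥ 4.88.
Good type (on-path payoff 37.6 − 9.0×0.4 = 34) won't mimic when 34 ≥ 72.7 − 9.0·r*, i.e. r* ≥ 4.30.
Both must hold, so r* = max(4.88, 4.30) = 4.88. The mediocre type's constraint binds.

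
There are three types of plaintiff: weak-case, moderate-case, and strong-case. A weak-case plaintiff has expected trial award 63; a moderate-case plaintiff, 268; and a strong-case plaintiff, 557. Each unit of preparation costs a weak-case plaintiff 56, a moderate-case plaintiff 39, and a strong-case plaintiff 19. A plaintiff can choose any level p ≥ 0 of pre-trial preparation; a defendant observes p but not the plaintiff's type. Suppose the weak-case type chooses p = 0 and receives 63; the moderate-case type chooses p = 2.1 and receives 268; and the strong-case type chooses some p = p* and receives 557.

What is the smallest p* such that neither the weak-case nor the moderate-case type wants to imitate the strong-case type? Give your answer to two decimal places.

Weak-case type (on-path payoff 63) won't mimic when 63 ≥ 557 − 56·p*, i.e. p* ≥ 8.82.
Moderate-case type (on-path payoff 268 − 39×2.1 = 186.1) won't mimic when 186.1 ≥ 557 − 39·p*, i.e. p* ≥ 9.51.
Both must hold, so p* = max(8.82, 9.51) = 9.51. The moderate-case type's constraint binds.

9.51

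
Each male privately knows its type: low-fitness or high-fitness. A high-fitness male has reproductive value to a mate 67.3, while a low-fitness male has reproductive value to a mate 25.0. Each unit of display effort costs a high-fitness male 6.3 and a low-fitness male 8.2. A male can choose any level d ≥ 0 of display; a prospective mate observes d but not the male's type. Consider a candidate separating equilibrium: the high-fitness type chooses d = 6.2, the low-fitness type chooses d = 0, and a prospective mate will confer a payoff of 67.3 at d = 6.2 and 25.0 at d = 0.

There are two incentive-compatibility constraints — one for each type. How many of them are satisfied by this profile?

2

Low-fitness type: stay at 0 → 25.0; mimic → 67.3 − 8.2 × 6.2 = 16.46. IC holds (25.0 ≥ 16.46).
High-fitness type: signal → 67.3 − 6.3 × 6.2 = 28.24; deviate to 0 → 25.0. IC holds (28.24 ≥ 25.0).
2 of 2 constraints hold, so this is a separating equilibrium.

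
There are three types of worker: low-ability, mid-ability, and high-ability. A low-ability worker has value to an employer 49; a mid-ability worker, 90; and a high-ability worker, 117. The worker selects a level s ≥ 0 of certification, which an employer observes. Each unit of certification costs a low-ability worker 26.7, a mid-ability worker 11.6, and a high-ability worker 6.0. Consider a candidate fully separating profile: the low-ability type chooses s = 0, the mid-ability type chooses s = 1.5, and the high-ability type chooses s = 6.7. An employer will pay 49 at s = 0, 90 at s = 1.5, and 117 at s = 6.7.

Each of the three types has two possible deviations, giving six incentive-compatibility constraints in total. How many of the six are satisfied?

4

Low-ability (own payoff 49): to s=1.5 gives 90 − 26.7×1.5 = 49.95 → profitable ✗; to s=6.7 gives 117 − 26.7×6.7 = -61.89 → no gain ✓.
Mid-ability (own payoff 90 − 11.6×1.5 = 72.6): to s=0 gives 49 → no gain ✓; to s=6.7 gives 117 − 11.6×6.7 = 39.28 → no gain ✓.
High-ability (own payoff 117 − 6.0×6.7 = 76.8): to s=0 gives 49 → no gain ✓; to s=1.5 gives 90 − 6.0×1.5 = 81 → profitable ✗.
4 of the 6 constraints hold; not an equilibrium.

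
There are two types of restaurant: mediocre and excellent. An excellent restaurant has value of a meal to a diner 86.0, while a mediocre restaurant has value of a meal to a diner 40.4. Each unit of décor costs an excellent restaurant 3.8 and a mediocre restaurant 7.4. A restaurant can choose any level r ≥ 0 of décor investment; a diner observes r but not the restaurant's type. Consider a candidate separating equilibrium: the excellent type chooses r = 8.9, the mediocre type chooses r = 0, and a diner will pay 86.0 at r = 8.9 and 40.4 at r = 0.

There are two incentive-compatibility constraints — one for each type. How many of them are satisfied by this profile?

2

Excellent type: signal → 86.0 − 3.8 × 8.9 = 52.18; deviate to 0 → 40.4. IC holds (52.18 ≥ 40.4).
Mediocre type: stay at 0 → 40.4; mimic → 86.0 − 7.4 × 8.9 = 20.14. IC holds (40.4 ≥ 20.14).
2 of 2 constraints hold, so this is a separating equilibrium.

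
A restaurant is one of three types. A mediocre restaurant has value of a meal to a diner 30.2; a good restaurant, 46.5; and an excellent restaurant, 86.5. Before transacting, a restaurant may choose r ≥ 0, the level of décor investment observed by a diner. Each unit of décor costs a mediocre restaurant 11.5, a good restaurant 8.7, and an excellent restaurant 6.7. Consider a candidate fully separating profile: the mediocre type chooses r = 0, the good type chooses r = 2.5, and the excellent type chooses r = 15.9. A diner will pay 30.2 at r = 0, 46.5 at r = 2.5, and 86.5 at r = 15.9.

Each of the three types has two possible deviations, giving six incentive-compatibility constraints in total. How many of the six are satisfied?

3

Mediocre (own payoff 30.2): to r=2.5 gives 46.5 − 11.5×2.5 = 17.75 → no gain ✓; to r=15.9 gives 86.5 − 11.5×15.9 = -96.35 → no gain ✓.
Excellent (own payoff 86.5 − 6.7×15.9 = -20.03): to r=0 gives 30.2 → profitable ✗; to r=2.5 gives 46.5 − 6.7×2.5 = 29.75 → profitable ✗.
Good (own payoff 46.5 − 8.7×2.5 = 24.75): to r=0 gives 30.2 → profitable ✗; to r=15.9 gives 86.5 − 8.7×15.9 = -51.83 → no gain ✓.
3 of the 6 constraints hold; not an equilibrium.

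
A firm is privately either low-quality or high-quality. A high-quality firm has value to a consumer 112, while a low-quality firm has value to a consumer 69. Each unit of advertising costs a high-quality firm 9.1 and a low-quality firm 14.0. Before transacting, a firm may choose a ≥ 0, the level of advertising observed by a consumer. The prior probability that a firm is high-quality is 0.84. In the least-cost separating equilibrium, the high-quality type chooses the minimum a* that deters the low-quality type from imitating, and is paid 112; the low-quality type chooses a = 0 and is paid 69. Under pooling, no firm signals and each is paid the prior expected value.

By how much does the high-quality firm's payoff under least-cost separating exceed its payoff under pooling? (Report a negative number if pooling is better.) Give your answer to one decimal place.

Least-cost separating signal: a* solves 69 = 112 − 14.0·a*, so a* = (112 − 69)/14.0 ≈ 3.0714.
High-quality type's separating payoff: 112 − 9.1 × a* = 112 − 9.1 × (112 − 69)/14.0 = 112 − 391.3/14.0 = 84.05.
Pooling payoff: 0.84 × 112 + 0.16 × 69 = 105.12.
Difference: 84.05 − 105.12 = -21.07, i.e. -21.1 to one decimal place.
The high-quality type would prefer the pooling outcome.

-21.1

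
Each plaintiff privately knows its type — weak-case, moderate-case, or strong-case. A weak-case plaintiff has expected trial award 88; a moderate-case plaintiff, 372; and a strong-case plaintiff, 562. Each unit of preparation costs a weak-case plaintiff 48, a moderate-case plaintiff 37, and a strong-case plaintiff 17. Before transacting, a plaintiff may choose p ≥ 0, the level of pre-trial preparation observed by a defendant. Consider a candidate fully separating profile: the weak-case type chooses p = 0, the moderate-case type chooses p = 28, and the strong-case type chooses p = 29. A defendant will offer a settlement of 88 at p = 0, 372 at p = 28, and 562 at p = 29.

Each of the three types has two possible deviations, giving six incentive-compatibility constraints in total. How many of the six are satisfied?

Weak-case (own payoff 88): to p=28 gives 372 − 48×28 = -972 → no gain ✓; to p=29 gives 562 − 48×29 = -830 → no gain ✓.
Moderate-case (own payoff 372 − 37×28 = -664): to p=0 gives 88 → profitable ✗; to p=29 gives 562 − 37×29 = -511 → profitable ✗.
Strong-case (own payoff 562 − 17×29 = 69): to p=0 gives 88 → profitable ✗; to p=28 gives 372 − 17×28 = -104 → no gain ✓.
3 of the 6 constraints hold; not an equilibrium.

3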